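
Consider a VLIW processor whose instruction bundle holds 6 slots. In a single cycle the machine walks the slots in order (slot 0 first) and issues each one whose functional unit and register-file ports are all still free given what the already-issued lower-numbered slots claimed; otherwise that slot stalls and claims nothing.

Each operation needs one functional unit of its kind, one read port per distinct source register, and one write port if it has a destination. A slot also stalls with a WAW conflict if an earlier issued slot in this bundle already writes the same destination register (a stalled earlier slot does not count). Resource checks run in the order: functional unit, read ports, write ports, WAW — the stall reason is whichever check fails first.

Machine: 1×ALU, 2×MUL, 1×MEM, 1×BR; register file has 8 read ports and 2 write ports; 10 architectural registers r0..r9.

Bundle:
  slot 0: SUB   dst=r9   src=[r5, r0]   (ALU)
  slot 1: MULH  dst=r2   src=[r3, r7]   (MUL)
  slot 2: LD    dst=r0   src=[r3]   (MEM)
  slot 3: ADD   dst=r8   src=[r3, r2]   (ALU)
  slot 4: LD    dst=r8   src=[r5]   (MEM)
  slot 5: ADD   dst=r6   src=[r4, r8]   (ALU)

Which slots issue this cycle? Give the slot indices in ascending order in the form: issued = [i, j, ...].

  0. ALU→r9 ⇒ go  {0A/2Mu/1Ld/1B | 6r 1w}
  1. MUL→r2 ⇒ go  {0A/1Mu/1Ld/1B | 4r 0w}
  2. MEM→r0 ⇒ no(WR_PORT)  {0A/1Mu/1Ld/1B | 4r 0w}
  3. ALU→r8 ⇒ no(FU)  {0A/1Mu/1Ld/1B | 4r 0w}
  4. MEM→r8 ⇒ no(WR_PORT)  {0A/1Mu/1Ld/1B | 4r 0w}
  5. ALU→r6 ⇒ no(FU)  {0A/1Mu/1Ld/1B | 4r 0w}

issued = [0, 1]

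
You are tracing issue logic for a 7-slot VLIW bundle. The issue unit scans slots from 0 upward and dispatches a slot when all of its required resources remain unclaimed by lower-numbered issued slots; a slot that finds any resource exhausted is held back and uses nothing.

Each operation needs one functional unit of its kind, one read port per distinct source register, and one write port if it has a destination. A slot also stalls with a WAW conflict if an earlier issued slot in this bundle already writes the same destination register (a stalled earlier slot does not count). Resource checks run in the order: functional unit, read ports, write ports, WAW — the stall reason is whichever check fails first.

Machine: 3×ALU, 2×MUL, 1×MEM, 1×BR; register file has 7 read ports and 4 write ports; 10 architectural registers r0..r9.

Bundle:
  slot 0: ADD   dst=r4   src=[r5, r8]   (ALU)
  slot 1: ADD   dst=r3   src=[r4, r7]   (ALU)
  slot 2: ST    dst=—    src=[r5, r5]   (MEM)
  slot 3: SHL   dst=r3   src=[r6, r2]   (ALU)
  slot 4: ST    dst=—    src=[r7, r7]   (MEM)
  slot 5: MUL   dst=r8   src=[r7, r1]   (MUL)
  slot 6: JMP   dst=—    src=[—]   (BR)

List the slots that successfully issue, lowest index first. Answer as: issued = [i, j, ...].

issued = [0, 1, 2, 5, 6]

  0. ALU→r4 ⇒ go  {2A/2Mu/1Ld/1B | 5r 3w}
  1. ALU→r3 ⇒ go  {1A/2Mu/1Ld/1B | 3r 2w}
  2. MEM ⇒ go  {1A/2Mu/0Ld/1B | 2r 2w}
  3. ALU→r3 ⇒ no(WAW)  {1A/2Mu/0Ld/1B | 2r 2w}
  4. MEM ⇒ no(FU)  {1A/2Mu/0Ld/1B | 2r 2w}
  5. MUL→r8 ⇒ go  {1A/1Mu/0Ld/1B | 0r 1w}
  6. BR ⇒ go  {1A/1Mu/0Ld/0B | 0r 1w}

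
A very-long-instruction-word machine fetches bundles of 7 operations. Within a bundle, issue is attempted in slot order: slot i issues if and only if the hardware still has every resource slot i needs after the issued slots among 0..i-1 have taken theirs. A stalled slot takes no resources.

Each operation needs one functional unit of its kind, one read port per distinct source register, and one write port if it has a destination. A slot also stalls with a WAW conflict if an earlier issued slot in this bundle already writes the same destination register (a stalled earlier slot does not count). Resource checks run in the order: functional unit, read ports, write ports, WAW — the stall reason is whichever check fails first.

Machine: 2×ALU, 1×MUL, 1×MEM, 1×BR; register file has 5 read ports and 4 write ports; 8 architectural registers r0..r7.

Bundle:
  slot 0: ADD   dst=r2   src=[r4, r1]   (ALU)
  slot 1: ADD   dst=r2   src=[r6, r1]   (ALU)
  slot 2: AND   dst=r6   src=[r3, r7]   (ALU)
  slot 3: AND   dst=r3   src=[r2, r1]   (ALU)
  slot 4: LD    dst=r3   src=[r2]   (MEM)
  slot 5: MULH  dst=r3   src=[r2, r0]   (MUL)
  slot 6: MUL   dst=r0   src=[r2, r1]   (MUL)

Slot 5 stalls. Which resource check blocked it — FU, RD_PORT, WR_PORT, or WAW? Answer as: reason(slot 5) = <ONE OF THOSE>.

reason(slot 5) = RD_PORT

  0. ALU→r2 ⇒ go  {1A/1Mu/1Ld/1B | 3r 3w}
  1. ALU→r2 ⇒ no(WAW)  {1A/1Mu/1Ld/1B | 3r 3w}
  2. ALU→r6 ⇒ go  {0A/1Mu/1Ld/1B | 1r 2w}
  3. ALU→r3 ⇒ no(FU)  {0A/1Mu/1Ld/1B | 1r 2w}
  4. MEM→r3 ⇒ go  {0A/1Mu/0Ld/1B | 0r 1w}
  5. MUL→r3 ⇒ no(RD_PORT)  {0A/1Mu/0Ld/1B | 0r 1w}
  6. MUL→r0 ⇒ no(RD_PORT)  {0A/1Mu/0Ld/1B | 0r 1w}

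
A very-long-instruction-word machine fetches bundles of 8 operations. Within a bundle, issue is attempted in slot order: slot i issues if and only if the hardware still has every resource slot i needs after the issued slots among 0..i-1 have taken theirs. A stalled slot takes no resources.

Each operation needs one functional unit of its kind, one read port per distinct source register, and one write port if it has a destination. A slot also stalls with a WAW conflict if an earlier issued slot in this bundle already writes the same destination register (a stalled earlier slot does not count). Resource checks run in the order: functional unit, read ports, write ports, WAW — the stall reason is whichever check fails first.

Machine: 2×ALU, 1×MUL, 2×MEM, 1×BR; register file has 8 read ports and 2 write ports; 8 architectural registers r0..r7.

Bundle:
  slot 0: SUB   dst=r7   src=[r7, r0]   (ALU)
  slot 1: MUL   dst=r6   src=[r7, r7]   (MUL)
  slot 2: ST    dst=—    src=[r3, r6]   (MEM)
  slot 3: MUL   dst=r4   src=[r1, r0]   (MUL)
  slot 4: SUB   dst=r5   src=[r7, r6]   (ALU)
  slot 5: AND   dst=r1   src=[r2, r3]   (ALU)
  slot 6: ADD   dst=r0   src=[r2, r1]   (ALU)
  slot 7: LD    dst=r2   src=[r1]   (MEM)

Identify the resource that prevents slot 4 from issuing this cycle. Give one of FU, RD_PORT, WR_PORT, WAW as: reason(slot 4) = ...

[0] ALU needs rd=2 wr=1: ok; after: ALU=1 MUL=1 MEM=2 BR=1, R=6, W=1
[1] MUL needs rd=1 wr=1: ok; after: ALU=1 MUL=0 MEM=2 BR=1, R=5, W=0
[2] MEM needs rd=2 wr=0: ok; after: ALU=1 MUL=0 MEM=1 BR=1, R=3, W=0
[3] MUL needs rd=2 wr=1: FU; after: ALU=1 MUL=0 MEM=1 BR=1, R=3, W=0
[4] ALU needs rd=2 wr=1: WR_PORT; after: ALU=1 MUL=0 MEM=1 BR=1, R=3, W=0
[5] ALU needs rd=2 wr=1: WR_PORT; after: ALU=1 MUL=0 MEM=1 BR=1, R=3, W=0
[6] ALU needs rd=2 wr=1: WR_PORT; after: ALU=1 MUL=0 MEM=1 BR=1, R=3, W=0
[7] MEM needs rd=1 wr=1: WR_PORT; after: ALU=1 MUL=0 MEM=1 BR=1, R=3, W=0

reason(slot 4) = WR_PORT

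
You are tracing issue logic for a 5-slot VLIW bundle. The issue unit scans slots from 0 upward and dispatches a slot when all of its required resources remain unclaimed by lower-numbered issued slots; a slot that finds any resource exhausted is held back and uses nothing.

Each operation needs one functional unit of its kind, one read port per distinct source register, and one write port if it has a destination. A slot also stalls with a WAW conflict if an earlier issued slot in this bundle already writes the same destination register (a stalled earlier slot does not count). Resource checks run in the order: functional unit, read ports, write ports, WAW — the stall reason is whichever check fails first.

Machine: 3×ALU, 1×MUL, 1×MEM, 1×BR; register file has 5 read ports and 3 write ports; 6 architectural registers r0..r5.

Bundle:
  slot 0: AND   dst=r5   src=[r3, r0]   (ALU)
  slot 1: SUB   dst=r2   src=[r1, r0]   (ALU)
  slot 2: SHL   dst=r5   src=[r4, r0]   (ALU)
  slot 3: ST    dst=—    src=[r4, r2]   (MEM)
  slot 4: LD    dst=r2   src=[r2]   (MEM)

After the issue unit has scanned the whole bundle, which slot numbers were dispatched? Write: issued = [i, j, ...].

issued = [0, 1]

[0] ALU needs rd=2 wr=1: ok; after: ALU=2 MUL=1 MEM=1 BR=1, R=3, W=2
[1] ALU needs rd=2 wr=1: ok; after: ALU=1 MUL=1 MEM=1 BR=1, R=1, W=1
[2] ALU needs rd=2 wr=1: RD_PORT; after: ALU=1 MUL=1 MEM=1 BR=1, R=1, W=1
[3] MEM needs rd=2 wr=0: RD_PORT; after: ALU=1 MUL=1 MEM=1 BR=1, R=1, W=1
[4] MEM needs rd=1 wr=1: WAW; after: ALU=1 MUL=1 MEM=1 BR=1, R=1, W=1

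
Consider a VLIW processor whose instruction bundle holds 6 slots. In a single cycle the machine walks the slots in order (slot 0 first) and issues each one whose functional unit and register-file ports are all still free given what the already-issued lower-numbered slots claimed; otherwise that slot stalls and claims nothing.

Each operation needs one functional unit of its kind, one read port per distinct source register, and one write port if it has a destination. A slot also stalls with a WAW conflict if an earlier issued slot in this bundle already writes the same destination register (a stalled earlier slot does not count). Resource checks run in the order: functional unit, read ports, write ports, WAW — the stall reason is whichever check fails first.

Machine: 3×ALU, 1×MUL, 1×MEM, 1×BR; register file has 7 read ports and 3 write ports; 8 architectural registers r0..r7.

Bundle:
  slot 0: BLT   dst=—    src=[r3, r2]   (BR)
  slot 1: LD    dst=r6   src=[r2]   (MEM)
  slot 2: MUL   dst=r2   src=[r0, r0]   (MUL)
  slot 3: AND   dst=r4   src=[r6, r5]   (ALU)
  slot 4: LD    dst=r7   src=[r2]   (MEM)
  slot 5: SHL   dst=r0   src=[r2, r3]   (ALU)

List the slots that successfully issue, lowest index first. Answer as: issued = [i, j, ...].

#0 BR src=r3,r2 dispatched  <A:3 Mu:1 Ld:1 B:0 rd:5 wr:3>
#1 MEM src=r2 dispatched  <A:3 Mu:1 Ld:0 B:0 rd:4 wr:2>
#2 MUL src=r0,r0 dispatched  <A:3 Mu:0 Ld:0 B:0 rd:3 wr:1>
#3 ALU src=r6,r5 dispatched  <A:2 Mu:0 Ld:0 B:0 rd:1 wr:0>
#4 MEM src=r2 held:FU  <A:2 Mu:0 Ld:0 B:0 rd:1 wr:0>
#5 ALU src=r2,r3 held:RD_PORT  <A:2 Mu:0 Ld:0 B:0 rd:1 wr:0>

issued = [0, 1, 2, 3]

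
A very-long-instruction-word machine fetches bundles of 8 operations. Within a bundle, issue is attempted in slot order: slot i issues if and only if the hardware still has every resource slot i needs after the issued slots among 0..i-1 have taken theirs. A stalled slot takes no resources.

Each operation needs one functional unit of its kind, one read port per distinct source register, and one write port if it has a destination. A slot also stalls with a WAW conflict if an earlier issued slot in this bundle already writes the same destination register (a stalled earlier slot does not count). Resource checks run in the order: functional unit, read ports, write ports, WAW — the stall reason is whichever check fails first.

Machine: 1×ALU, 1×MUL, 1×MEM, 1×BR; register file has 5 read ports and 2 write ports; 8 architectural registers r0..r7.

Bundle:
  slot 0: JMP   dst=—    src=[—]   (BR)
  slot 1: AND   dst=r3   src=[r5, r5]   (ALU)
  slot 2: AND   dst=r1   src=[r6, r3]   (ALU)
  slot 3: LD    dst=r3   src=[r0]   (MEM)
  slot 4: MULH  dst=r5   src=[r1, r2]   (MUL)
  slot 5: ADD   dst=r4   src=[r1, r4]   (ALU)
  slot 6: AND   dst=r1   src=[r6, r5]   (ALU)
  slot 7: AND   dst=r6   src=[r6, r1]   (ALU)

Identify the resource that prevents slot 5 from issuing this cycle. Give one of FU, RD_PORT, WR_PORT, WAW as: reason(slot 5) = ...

reason(slot 5) = FU

[0] BR needs rd=0 wr=0: ok; after: ALU=1 MUL=1 MEM=1 BR=0, R=5, W=2
[1] ALU needs rd=1 wr=1: ok; after: ALU=0 MUL=1 MEM=1 BR=0, R=4, W=1
[2] ALU needs rd=2 wr=1: FU; after: ALU=0 MUL=1 MEM=1 BR=0, R=4, W=1
[3] MEM needs rd=1 wr=1: WAW; after: ALU=0 MUL=1 MEM=1 BR=0, R=4, W=1
[4] MUL needs rd=2 wr=1: ok; after: ALU=0 MUL=0 MEM=1 BR=0, R=2, W=0
[5] ALU needs rd=2 wr=1: FU; after: ALU=0 MUL=0 MEM=1 BR=0, R=2, W=0
[6] ALU needs rd=2 wr=1: FU; after: ALU=0 MUL=0 MEM=1 BR=0, R=2, W=0
[7] ALU needs rd=2 wr=1: FU; after: ALU=0 MUL=0 MEM=1 BR=0, R=2, W=0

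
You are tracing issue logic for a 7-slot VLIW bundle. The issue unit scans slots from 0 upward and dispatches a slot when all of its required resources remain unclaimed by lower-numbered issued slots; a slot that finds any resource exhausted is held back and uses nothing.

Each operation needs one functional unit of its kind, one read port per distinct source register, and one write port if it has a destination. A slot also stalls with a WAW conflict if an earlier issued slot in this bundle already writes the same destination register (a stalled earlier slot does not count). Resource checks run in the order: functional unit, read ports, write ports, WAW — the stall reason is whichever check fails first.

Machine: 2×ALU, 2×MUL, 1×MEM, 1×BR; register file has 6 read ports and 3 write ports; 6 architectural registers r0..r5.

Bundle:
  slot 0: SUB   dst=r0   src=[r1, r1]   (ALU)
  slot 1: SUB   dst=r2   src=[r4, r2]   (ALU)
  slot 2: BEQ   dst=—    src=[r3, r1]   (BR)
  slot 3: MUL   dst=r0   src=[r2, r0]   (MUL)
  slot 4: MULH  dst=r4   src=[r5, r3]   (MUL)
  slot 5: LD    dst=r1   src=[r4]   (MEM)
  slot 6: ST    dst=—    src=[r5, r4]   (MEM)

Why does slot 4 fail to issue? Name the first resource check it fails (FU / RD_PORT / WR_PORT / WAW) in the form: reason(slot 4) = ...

[0] ALU needs rd=1 wr=1: ok; after: ALU=1 MUL=2 MEM=1 BR=1, R=5, W=2
[1] ALU needs rd=2 wr=1: ok; after: ALU=0 MUL=2 MEM=1 BR=1, R=3, W=1
[2] BR needs rd=2 wr=0: ok; after: ALU=0 MUL=2 MEM=1 BR=0, R=1, W=1
[3] MUL needs rd=2 wr=1: RD_PORT; after: ALU=0 MUL=2 MEM=1 BR=0, R=1, W=1
[4] MUL needs rd=2 wr=1: RD_PORT; after: ALU=0 MUL=2 MEM=1 BR=0, R=1, W=1
[5] MEM needs rd=1 wr=1: ok; after: ALU=0 MUL=2 MEM=0 BR=0, R=0, W=0
[6] MEM needs rd=2 wr=0: FU; after: ALU=0 MUL=2 MEM=0 BR=0, R=0, W=0

reason(slot 4) = RD_PORT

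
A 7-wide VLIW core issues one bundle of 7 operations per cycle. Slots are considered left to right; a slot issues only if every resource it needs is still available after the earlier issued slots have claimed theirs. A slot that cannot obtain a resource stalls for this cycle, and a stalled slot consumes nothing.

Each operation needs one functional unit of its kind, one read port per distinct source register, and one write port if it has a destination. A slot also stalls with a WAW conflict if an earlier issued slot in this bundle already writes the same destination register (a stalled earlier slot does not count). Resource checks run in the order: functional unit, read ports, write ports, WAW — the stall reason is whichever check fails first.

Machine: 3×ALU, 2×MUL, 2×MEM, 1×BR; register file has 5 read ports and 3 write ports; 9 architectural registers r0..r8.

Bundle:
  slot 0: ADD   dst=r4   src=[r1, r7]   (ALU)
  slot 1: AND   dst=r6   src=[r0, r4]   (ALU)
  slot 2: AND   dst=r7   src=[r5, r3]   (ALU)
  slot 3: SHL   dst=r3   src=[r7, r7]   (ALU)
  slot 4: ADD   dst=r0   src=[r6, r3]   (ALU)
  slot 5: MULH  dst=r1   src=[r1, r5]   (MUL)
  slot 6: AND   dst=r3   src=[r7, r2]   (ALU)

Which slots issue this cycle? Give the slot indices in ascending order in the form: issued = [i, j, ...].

issued = [0, 1, 3]

  0. ALU→r4 ⇒ go  {2A/2Mu/2Ld/1B | 3r 2w}
  1. ALU→r6 ⇒ go  {1A/2Mu/2Ld/1B | 1r 1w}
  2. ALU→r7 ⇒ no(RD_PORT)  {1A/2Mu/2Ld/1B | 1r 1w}
  3. ALU→r3 ⇒ go  {0A/2Mu/2Ld/1B | 0r 0w}
  4. ALU→r0 ⇒ no(FU)  {0A/2Mu/2Ld/1B | 0r 0w}
  5. MUL→r1 ⇒ no(RD_PORT)  {0A/2Mu/2Ld/1B | 0r 0w}
  6. ALU→r3 ⇒ no(FU)  {0A/2Mu/2Ld/1B | 0r 0w}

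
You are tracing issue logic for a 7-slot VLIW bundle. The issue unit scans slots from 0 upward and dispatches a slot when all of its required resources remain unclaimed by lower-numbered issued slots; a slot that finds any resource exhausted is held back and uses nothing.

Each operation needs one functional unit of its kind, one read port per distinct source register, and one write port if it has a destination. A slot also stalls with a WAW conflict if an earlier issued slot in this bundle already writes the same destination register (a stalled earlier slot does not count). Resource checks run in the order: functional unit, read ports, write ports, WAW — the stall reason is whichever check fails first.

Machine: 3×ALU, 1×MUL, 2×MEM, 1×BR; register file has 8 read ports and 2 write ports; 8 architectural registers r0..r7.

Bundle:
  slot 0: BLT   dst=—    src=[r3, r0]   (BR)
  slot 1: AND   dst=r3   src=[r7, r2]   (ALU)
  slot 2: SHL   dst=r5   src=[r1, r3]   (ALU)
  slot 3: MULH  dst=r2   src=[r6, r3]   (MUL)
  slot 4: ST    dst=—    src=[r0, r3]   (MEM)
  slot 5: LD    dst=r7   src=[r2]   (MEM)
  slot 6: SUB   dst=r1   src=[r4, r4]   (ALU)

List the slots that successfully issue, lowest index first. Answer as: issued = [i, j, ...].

(0) want 1×BR +2rd +0wr — yes → AL3|MU1|ME2|BR0|rd6|wr2
(1) want 1×ALU +2rd +1wr — yes → AL2|MU1|ME2|BR0|rd4|wr1
(2) want 1×ALU +2rd +1wr — yes → AL1|MU1|ME2|BR0|rd2|wr0
(3) want 1×MUL +2rd +1wr — WR_PORT → AL1|MU1|ME2|BR0|rd2|wr0
(4) want 1×MEM +2rd +0wr — yes → AL1|MU1|ME1|BR0|rd0|wr0
(5) want 1×MEM +1rd +1wr — RD_PORT → AL1|MU1|ME1|BR0|rd0|wr0
(6) want 1×ALU +1rd +1wr — RD_PORT → AL1|MU1|ME1|BR0|rd0|wr0

issued = [0, 1, 2, 4]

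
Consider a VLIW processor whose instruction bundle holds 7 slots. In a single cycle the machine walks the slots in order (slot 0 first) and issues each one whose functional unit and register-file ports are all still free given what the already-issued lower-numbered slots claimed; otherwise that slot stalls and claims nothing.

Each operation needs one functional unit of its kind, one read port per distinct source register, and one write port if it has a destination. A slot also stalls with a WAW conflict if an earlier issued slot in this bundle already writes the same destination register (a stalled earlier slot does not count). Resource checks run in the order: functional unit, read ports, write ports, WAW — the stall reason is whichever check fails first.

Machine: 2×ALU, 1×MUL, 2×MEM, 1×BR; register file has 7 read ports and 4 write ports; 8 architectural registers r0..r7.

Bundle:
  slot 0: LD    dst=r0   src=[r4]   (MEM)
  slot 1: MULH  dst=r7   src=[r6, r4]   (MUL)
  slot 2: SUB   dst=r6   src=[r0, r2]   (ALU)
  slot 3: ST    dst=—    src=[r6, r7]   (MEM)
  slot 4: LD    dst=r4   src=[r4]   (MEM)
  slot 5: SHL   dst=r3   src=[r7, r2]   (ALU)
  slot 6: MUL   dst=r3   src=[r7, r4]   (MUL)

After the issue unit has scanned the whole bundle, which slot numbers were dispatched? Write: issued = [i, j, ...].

[0] MEM needs rd=1 wr=1: ok; after: ALU=2 MUL=1 MEM=1 BR=1, R=6, W=3
[1] MUL needs rd=2 wr=1: ok; after: ALU=2 MUL=0 MEM=1 BR=1, R=4, W=2
[2] ALU needs rd=2 wr=1: ok; after: ALU=1 MUL=0 MEM=1 BR=1, R=2, W=1
[3] MEM needs rd=2 wr=0: ok; after: ALU=1 MUL=0 MEM=0 BR=1, R=0, W=1
[4] MEM needs rd=1 wr=1: FU; after: ALU=1 MUL=0 MEM=0 BR=1, R=0, W=1
[5] ALU needs rd=2 wr=1: RD_PORT; after: ALU=1 MUL=0 MEM=0 BR=1, R=0, W=1
[6] MUL needs rd=2 wr=1: FU; after: ALU=1 MUL=0 MEM=0 BR=1, R=0, W=1

issued = [0, 1, 2, 3]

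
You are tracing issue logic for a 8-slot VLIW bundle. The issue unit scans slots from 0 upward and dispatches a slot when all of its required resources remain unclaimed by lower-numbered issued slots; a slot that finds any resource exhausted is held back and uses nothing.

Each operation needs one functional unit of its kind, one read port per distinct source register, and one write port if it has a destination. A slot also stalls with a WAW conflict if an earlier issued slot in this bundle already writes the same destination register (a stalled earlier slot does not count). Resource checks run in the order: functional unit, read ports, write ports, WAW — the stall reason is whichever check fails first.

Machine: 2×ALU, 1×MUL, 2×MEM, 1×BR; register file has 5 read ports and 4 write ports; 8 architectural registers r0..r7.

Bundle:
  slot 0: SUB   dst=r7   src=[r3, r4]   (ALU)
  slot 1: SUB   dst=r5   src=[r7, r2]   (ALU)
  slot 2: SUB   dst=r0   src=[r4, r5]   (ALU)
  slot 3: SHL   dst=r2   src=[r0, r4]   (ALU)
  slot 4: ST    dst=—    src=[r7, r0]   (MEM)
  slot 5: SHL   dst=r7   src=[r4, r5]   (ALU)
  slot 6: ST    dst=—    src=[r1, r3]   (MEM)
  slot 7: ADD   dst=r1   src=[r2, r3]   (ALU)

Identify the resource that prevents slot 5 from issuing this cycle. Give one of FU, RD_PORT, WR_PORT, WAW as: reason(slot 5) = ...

(0) want 1×ALU +2rd +1wr — yes → AL1|MU1|ME2|BR1|rd3|wr3
(1) want 1×ALU +2rd +1wr — yes → AL0|MU1|ME2|BR1|rd1|wr2
(2) want 1×ALU +2rd +1wr — FU → AL0|MU1|ME2|BR1|rd1|wr2
(3) want 1×ALU +2rd +1wr — FU → AL0|MU1|ME2|BR1|rd1|wr2
(4) want 1×MEM +2rd +0wr — RD_PORT → AL0|MU1|ME2|BR1|rd1|wr2
(5) want 1×ALU +2rd +1wr — FU → AL0|MU1|ME2|BR1|rd1|wr2
(6) want 1×MEM +2rd +0wr — RD_PORT → AL0|MU1|ME2|BR1|rd1|wr2
(7) want 1×ALU +2rd +1wr — FU → AL0|MU1|ME2|BR1|rd1|wr2

reason(slot 5) = FU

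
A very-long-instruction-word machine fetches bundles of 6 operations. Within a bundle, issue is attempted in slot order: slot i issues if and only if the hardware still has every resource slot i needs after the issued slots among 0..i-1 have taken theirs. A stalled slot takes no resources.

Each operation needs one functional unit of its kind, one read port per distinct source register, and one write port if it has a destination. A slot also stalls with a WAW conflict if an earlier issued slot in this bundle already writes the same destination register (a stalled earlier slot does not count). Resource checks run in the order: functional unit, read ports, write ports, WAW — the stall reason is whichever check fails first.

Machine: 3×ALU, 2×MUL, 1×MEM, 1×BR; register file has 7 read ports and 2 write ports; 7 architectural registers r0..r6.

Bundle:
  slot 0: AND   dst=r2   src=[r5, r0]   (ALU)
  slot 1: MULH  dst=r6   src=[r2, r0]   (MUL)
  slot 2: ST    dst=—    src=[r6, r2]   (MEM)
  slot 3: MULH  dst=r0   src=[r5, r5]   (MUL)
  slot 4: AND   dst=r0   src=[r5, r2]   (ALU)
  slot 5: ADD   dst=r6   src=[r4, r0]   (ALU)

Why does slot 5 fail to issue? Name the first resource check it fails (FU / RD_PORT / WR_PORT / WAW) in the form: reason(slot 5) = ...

[0] ALU needs rd=2 wr=1: ok; after: ALU=2 MUL=2 MEM=1 BR=1, R=5, W=1
[1] MUL needs rd=2 wr=1: ok; after: ALU=2 MUL=1 MEM=1 BR=1, R=3, W=0
[2] MEM needs rd=2 wr=0: ok; after: ALU=2 MUL=1 MEM=0 BR=1, R=1, W=0
[3] MUL needs rd=1 wr=1: WR_PORT; after: ALU=2 MUL=1 MEM=0 BR=1, R=1, W=0
[4] ALU needs rd=2 wr=1: RD_PORT; after: ALU=2 MUL=1 MEM=0 BR=1, R=1, W=0
[5] ALU needs rd=2 wr=1: RD_PORT; after: ALU=2 MUL=1 MEM=0 BR=1, R=1, W=0

reason(slot 5) = RD_PORT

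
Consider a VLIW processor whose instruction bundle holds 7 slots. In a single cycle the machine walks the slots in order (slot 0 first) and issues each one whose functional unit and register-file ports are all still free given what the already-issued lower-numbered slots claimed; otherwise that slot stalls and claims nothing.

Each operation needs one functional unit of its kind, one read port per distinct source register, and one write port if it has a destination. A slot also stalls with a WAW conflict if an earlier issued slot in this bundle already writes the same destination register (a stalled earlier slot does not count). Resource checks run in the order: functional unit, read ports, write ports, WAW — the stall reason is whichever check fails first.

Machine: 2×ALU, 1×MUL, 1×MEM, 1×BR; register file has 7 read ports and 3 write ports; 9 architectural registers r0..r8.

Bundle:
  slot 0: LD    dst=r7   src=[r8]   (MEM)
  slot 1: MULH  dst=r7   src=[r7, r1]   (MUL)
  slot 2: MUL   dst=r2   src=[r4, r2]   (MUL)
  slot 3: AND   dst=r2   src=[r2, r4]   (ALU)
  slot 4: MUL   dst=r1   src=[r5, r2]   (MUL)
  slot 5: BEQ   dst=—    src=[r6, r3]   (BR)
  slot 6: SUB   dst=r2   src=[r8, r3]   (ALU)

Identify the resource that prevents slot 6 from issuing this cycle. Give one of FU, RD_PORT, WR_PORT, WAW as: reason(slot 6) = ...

[0] MEM needs rd=1 wr=1: ok; after: ALU=2 MUL=1 MEM=0 BR=1, R=6, W=2
[1] MUL needs rd=2 wr=1: WAW; after: ALU=2 MUL=1 MEM=0 BR=1, R=6, W=2
[2] MUL needs rd=2 wr=1: ok; after: ALU=2 MUL=0 MEM=0 BR=1, R=4, W=1
[3] ALU needs rd=2 wr=1: WAW; after: ALU=2 MUL=0 MEM=0 BR=1, R=4, W=1
[4] MUL needs rd=2 wr=1: FU; after: ALU=2 MUL=0 MEM=0 BR=1, R=4, W=1
[5] BR needs rd=2 wr=0: ok; after: ALU=2 MUL=0 MEM=0 BR=0, R=2, W=1
[6] ALU needs rd=2 wr=1: WAW; after: ALU=2 MUL=0 MEM=0 BR=0, R=2, W=1

reason(slot 6) = WAW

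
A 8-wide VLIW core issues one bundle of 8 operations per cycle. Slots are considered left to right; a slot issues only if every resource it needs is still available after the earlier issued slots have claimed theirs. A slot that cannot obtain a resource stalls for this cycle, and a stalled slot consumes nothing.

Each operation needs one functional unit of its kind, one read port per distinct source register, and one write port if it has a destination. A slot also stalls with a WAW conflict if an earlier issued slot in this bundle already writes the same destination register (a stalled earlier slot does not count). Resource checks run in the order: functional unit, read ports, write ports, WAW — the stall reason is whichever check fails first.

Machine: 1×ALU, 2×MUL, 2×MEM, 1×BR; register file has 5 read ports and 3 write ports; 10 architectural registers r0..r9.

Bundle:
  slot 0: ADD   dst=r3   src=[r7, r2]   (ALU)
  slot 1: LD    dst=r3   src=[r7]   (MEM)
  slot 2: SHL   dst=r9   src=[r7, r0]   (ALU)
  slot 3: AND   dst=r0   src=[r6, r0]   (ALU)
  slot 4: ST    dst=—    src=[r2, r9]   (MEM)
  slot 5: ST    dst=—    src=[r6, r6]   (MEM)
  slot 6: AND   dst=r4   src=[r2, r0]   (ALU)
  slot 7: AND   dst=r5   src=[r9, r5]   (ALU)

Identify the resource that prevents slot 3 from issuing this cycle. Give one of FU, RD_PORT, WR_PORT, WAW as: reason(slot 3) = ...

slot 0 (ALU): ISSUE — free A0,Mu2,Ld2,B1 rp3 wp2
slot 1 (MEM): stall WAW — free A0,Mu2,Ld2,B1 rp3 wp2
slot 2 (ALU): stall FU — free A0,Mu2,Ld2,B1 rp3 wp2
slot 3 (ALU): stall FU — free A0,Mu2,Ld2,B1 rp3 wp2
slot 4 (MEM): ISSUE — free A0,Mu2,Ld1,B1 rp1 wp2
slot 5 (MEM): ISSUE — free A0,Mu2,Ld0,B1 rp0 wp2
slot 6 (ALU): stall FU — free A0,Mu2,Ld0,B1 rp0 wp2
slot 7 (ALU): stall FU — free A0,Mu2,Ld0,B1 rp0 wp2

reason(slot 3) = FU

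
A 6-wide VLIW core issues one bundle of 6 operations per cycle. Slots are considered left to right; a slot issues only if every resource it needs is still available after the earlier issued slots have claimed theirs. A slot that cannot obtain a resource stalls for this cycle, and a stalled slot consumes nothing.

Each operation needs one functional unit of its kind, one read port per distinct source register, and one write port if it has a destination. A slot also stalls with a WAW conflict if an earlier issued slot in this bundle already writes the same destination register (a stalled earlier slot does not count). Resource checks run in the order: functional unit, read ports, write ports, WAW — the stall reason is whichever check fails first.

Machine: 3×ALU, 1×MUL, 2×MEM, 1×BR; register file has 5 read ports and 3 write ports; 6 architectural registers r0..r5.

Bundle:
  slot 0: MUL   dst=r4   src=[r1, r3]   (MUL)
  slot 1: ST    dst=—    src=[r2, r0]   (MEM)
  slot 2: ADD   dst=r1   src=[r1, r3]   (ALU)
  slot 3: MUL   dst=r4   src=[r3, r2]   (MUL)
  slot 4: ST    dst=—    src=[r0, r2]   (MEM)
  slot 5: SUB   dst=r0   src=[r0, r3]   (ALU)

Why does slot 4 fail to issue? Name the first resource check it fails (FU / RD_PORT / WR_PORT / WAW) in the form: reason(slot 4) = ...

reason(slot 4) = RD_PORT

slot 0 (MUL): ISSUE — free A3,Mu0,Ld2,B1 rp3 wp2
slot 1 (MEM): ISSUE — free A3,Mu0,Ld1,B1 rp1 wp2
slot 2 (ALU): stall RD_PORT — free A3,Mu0,Ld1,B1 rp1 wp2
slot 3 (MUL): stall FU — free A3,Mu0,Ld1,B1 rp1 wp2
slot 4 (MEM): stall RD_PORT — free A3,Mu0,Ld1,B1 rp1 wp2
slot 5 (ALU): stall RD_PORT — free A3,Mu0,Ld1,B1 rp1 wp2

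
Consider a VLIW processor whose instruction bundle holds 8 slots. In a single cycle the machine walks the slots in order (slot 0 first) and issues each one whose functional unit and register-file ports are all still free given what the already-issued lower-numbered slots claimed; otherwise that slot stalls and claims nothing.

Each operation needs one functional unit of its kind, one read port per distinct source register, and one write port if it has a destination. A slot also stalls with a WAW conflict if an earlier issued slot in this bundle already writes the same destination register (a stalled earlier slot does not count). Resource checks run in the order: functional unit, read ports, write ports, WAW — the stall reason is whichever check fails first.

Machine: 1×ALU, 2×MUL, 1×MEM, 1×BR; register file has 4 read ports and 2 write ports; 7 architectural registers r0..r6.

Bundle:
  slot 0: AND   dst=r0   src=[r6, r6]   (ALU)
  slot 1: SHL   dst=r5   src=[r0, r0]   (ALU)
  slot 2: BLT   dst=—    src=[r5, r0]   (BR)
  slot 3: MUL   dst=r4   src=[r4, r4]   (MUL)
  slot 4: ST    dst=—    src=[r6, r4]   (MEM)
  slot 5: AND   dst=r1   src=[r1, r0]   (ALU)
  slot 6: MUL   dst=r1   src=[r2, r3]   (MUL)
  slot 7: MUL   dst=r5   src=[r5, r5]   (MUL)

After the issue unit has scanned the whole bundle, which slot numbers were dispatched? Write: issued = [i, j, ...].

issued = [0, 2, 3]

slot 0 (ALU): ISSUE — free A0,Mu2,Ld1,B1 rp3 wp1
slot 1 (ALU): stall FU — free A0,Mu2,Ld1,B1 rp3 wp1
slot 2 (BR): ISSUE — free A0,Mu2,Ld1,B0 rp1 wp1
slot 3 (MUL): ISSUE — free A0,Mu1,Ld1,B0 rp0 wp0
slot 4 (MEM): stall RD_PORT — free A0,Mu1,Ld1,B0 rp0 wp0
slot 5 (ALU): stall FU — free A0,Mu1,Ld1,B0 rp0 wp0
slot 6 (MUL): stall RD_PORT — free A0,Mu1,Ld1,B0 rp0 wp0
slot 7 (MUL): stall RD_PORT — free A0,Mu1,Ld1,B0 rp0 wp0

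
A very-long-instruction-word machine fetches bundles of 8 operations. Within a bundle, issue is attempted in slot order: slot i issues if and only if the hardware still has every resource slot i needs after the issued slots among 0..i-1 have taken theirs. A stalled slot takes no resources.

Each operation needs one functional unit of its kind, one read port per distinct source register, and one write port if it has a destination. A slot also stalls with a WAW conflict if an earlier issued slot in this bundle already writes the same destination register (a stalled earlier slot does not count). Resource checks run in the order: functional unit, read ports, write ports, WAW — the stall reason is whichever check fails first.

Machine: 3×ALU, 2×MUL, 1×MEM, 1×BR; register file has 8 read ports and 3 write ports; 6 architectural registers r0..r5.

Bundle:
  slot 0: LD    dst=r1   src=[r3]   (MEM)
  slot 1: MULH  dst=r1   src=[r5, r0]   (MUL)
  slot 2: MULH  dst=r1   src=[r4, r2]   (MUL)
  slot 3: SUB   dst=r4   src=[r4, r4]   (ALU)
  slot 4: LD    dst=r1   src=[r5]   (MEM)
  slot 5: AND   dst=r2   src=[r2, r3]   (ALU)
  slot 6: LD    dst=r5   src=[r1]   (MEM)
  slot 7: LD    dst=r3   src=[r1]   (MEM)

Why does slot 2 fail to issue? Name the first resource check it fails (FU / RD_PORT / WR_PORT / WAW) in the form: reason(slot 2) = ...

reason(slot 2) = WAW

#0 MEM src=r3 dispatched  <A:3 Mu:2 Ld:0 B:1 rd:7 wr:2>
#1 MUL src=r5,r0 held:WAW  <A:3 Mu:2 Ld:0 B:1 rd:7 wr:2>
#2 MUL src=r4,r2 held:WAW  <A:3 Mu:2 Ld:0 B:1 rd:7 wr:2>
#3 ALU src=r4,r4 dispatched  <A:2 Mu:2 Ld:0 B:1 rd:6 wr:1>
#4 MEM src=r5 held:FU  <A:2 Mu:2 Ld:0 B:1 rd:6 wr:1>
#5 ALU src=r2,r3 dispatched  <A:1 Mu:2 Ld:0 B:1 rd:4 wr:0>
#6 MEM src=r1 held:FU  <A:1 Mu:2 Ld:0 B:1 rd:4 wr:0>
#7 MEM src=r1 held:FU  <A:1 Mu:2 Ld:0 B:1 rd:4 wr:0>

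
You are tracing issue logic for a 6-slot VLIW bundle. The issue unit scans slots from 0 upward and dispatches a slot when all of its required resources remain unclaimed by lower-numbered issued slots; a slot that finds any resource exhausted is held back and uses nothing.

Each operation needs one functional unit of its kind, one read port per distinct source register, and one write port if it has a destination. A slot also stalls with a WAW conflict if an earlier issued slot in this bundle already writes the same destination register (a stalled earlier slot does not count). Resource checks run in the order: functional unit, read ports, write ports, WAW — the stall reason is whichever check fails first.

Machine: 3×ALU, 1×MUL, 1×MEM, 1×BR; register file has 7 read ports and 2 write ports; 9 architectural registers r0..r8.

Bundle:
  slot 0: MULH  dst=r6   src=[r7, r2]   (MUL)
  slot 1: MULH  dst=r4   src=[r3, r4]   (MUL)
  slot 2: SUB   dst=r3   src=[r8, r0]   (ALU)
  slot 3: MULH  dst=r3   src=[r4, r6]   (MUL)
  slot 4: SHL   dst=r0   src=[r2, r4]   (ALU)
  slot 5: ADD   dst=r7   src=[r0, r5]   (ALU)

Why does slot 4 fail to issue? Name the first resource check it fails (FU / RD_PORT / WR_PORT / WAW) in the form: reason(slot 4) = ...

#0 MUL src=r7,r2 dispatched  <A:3 Mu:0 Ld:1 B:1 rd:5 wr:1>
#1 MUL src=r3,r4 held:FU  <A:3 Mu:0 Ld:1 B:1 rd:5 wr:1>
#2 ALU src=r8,r0 dispatched  <A:2 Mu:0 Ld:1 B:1 rd:3 wr:0>
#3 MUL src=r4,r6 held:FU  <A:2 Mu:0 Ld:1 B:1 rd:3 wr:0>
#4 ALU src=r2,r4 held:WR_PORT  <A:2 Mu:0 Ld:1 B:1 rd:3 wr:0>
#5 ALU src=r0,r5 held:WR_PORT  <A:2 Mu:0 Ld:1 B:1 rd:3 wr:0>

reason(slot 4) = WR_PORT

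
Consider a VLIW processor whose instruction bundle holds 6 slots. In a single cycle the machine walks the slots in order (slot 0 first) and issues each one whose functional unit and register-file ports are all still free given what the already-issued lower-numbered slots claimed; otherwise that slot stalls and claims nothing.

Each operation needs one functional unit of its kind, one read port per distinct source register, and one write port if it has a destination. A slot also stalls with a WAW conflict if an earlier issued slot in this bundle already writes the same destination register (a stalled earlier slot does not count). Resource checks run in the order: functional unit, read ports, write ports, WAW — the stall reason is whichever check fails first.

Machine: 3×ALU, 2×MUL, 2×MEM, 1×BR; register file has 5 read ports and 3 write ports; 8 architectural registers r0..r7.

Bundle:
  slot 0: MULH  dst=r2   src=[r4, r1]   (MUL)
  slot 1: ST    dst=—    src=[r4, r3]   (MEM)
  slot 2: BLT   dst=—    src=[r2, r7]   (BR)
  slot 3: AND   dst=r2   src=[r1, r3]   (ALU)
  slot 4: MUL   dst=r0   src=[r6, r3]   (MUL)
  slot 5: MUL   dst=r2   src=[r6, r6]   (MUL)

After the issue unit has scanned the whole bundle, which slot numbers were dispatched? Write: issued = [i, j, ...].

issued = [0, 1]

#0 MUL src=r4,r1 dispatched  <A:3 Mu:1 Ld:2 B:1 rd:3 wr:2>
#1 MEM src=r4,r3 dispatched  <A:3 Mu:1 Ld:1 B:1 rd:1 wr:2>
#2 BR src=r2,r7 held:RD_PORT  <A:3 Mu:1 Ld:1 B:1 rd:1 wr:2>
#3 ALU src=r1,r3 held:RD_PORT  <A:3 Mu:1 Ld:1 B:1 rd:1 wr:2>
#4 MUL src=r6,r3 held:RD_PORT  <A:3 Mu:1 Ld:1 B:1 rd:1 wr:2>
#5 MUL src=r6,r6 held:WAW  <A:3 Mu:1 Ld:1 B:1 rd:1 wr:2>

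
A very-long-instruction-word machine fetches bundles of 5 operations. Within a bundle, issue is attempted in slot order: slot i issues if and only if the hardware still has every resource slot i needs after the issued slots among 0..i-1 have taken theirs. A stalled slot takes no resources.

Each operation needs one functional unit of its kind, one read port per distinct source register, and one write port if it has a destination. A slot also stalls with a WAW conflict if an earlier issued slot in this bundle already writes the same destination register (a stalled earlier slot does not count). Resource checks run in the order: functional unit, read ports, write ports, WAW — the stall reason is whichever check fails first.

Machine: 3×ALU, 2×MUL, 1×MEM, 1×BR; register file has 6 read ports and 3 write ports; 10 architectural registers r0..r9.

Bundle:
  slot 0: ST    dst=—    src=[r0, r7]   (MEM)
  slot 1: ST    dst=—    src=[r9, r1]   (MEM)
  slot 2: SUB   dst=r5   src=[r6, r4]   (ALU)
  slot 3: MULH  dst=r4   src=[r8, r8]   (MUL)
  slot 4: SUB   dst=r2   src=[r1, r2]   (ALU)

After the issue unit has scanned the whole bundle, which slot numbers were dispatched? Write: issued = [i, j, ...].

slot 0 (MEM): ISSUE — free A3,Mu2,Ld0,B1 rp4 wp3
slot 1 (MEM): stall FU — free A3,Mu2,Ld0,B1 rp4 wp3
slot 2 (ALU): ISSUE — free A2,Mu2,Ld0,B1 rp2 wp2
slot 3 (MUL): ISSUE — free A2,Mu1,Ld0,B1 rp1 wp1
slot 4 (ALU): stall RD_PORT — free A2,Mu1,Ld0,B1 rp1 wp1

issued = [0, 2, 3]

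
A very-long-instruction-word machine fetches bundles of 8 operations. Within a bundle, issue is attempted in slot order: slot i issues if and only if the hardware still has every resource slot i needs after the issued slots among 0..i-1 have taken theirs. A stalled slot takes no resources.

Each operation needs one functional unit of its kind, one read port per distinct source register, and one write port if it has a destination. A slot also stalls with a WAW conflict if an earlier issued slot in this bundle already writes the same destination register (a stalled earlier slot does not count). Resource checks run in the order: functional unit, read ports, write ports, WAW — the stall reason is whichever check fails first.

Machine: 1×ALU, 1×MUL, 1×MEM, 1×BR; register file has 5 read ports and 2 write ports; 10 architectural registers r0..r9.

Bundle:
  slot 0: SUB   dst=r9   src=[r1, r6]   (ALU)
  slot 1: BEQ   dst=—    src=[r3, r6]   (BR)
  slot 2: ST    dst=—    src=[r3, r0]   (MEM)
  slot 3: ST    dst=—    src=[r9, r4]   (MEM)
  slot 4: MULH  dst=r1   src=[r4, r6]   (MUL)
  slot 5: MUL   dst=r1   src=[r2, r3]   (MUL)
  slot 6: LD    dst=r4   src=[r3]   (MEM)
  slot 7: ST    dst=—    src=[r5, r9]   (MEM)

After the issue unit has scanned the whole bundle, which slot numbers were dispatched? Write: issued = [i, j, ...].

issued = [0, 1, 6]

  0. ALU→r9 ⇒ go  {0A/1Mu/1Ld/1B | 3r 1w}
  1. BR ⇒ go  {0A/1Mu/1Ld/0B | 1r 1w}
  2. MEM ⇒ no(RD_PORT)  {0A/1Mu/1Ld/0B | 1r 1w}
  3. MEM ⇒ no(RD_PORT)  {0A/1Mu/1Ld/0B | 1r 1w}
  4. MUL→r1 ⇒ no(RD_PORT)  {0A/1Mu/1Ld/0B | 1r 1w}
  5. MUL→r1 ⇒ no(RD_PORT)  {0A/1Mu/1Ld/0B | 1r 1w}
  6. MEM→r4 ⇒ go  {0A/1Mu/0Ld/0B | 0r 0w}
  7. MEM ⇒ no(FU)  {0A/1Mu/0Ld/0B | 0r 0w}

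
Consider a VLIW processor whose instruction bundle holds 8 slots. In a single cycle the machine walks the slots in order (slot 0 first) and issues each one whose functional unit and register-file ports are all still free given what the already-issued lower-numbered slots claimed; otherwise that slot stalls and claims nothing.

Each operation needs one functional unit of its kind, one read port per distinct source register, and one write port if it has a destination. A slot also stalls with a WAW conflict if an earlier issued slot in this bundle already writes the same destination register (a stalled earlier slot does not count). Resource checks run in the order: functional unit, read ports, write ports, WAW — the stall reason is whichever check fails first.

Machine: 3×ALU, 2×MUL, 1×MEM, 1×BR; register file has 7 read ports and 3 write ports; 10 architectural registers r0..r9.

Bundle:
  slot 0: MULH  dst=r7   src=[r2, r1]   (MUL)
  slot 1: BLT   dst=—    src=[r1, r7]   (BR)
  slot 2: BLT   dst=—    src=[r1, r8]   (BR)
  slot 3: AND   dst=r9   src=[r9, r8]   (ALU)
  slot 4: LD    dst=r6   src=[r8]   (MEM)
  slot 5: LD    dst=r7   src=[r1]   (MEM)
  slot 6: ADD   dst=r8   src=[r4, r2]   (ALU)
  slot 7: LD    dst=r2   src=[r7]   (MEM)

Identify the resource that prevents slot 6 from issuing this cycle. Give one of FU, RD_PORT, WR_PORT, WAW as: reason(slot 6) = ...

  0. MUL→r7 ⇒ go  {3A/1Mu/1Ld/1B | 5r 2w}
  1. BR ⇒ go  {3A/1Mu/1Ld/0B | 3r 2w}
  2. BR ⇒ no(FU)  {3A/1Mu/1Ld/0B | 3r 2w}
  3. ALU→r9 ⇒ go  {2A/1Mu/1Ld/0B | 1r 1w}
  4. MEM→r6 ⇒ go  {2A/1Mu/0Ld/0B | 0r 0w}
  5. MEM→r7 ⇒ no(FU)  {2A/1Mu/0Ld/0B | 0r 0w}
  6. ALU→r8 ⇒ no(RD_PORT)  {2A/1Mu/0Ld/0B | 0r 0w}
  7. MEM→r2 ⇒ no(FU)  {2A/1Mu/0Ld/0B | 0r 0w}

reason(slot 6) = RD_PORT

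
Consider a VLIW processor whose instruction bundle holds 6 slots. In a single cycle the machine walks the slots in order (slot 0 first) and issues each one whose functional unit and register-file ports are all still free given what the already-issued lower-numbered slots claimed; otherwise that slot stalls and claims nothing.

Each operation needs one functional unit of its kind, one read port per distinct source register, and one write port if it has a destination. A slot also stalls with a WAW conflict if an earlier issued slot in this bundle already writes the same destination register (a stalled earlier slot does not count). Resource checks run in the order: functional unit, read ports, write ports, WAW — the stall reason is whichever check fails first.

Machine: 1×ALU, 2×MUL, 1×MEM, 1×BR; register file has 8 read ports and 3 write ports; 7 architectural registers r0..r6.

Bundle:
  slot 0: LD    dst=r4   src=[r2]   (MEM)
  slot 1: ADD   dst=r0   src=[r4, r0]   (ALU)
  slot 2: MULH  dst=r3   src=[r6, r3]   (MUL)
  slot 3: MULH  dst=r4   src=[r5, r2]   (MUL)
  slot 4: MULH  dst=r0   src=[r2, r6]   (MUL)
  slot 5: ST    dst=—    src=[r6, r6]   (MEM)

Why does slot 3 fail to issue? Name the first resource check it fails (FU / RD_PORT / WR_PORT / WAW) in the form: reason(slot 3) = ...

reason(slot 3) = WR_PORT

#0 MEM src=r2 dispatched  <A:1 Mu:2 Ld:0 B:1 rd:7 wr:2>
#1 ALU src=r4,r0 dispatched  <A:0 Mu:2 Ld:0 B:1 rd:5 wr:1>
#2 MUL src=r6,r3 dispatched  <A:0 Mu:1 Ld:0 B:1 rd:3 wr:0>
#3 MUL src=r5,r2 held:WR_PORT  <A:0 Mu:1 Ld:0 B:1 rd:3 wr:0>
#4 MUL src=r2,r6 held:WR_PORT  <A:0 Mu:1 Ld:0 B:1 rd:3 wr:0>
#5 MEM src=r6,r6 held:FU  <A:0 Mu:1 Ld:0 B:1 rd:3 wr:0>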